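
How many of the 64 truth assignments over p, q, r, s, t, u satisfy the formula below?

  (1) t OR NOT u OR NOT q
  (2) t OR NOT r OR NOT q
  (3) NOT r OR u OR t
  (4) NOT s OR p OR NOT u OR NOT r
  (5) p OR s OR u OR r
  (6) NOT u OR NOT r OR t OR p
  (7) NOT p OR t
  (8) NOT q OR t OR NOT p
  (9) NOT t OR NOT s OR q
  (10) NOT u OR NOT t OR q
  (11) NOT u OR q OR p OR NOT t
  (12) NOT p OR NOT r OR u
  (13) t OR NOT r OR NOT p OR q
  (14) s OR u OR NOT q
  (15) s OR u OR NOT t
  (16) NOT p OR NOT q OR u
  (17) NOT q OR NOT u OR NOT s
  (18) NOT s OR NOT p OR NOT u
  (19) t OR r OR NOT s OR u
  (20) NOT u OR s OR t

There are 2^6 = 64 truth assignments over (p, q, r, s, t, u).
Split on p. With p = true, the clauses containing p are satisfied and NOT p drops from the rest; 2 of the 2^5 = 32 assignments to the other variables satisfy what remains.
With p = false, by the same count on the reduced clause set, 5 assignments work.
(One model: p=F, q=F, r=F, s=T, t=F, u=T.)
Total: 2 + 5 = 7.

7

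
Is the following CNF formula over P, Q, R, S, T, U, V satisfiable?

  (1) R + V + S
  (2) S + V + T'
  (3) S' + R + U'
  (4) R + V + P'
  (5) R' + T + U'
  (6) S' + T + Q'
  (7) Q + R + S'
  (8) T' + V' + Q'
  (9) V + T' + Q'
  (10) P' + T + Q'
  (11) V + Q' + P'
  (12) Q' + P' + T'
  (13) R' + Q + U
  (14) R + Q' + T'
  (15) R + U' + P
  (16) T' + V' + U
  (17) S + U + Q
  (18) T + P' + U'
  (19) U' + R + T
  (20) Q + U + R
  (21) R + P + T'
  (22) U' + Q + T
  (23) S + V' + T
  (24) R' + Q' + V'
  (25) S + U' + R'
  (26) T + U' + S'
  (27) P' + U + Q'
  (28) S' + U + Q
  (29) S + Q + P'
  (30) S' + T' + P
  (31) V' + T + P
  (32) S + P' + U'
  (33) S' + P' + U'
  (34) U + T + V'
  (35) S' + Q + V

Yes, satisfiable

Case R = 1:
Case T = 0:
The clause (U') is unit, so U = 0.
The clause (Q) is unit, so Q = 1.
The clause (S') is unit, so S = 0.
The clause (P') is unit, so P = 0.
The clause (V') is unit, so V = 0.
Every clause now holds.
A satisfying assignment: P ↦ 0; Q ↦ 1; R ↦ 1; S ↦ 0; T ↦ 0; U ↦ 0; V ↦ 0.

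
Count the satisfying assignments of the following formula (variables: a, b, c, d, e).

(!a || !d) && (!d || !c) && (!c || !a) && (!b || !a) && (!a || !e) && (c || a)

There are 2^5 = 32 truth assignments over (a, b, c, d, e).
Split on e. With e = true, the clauses containing e are satisfied and !e drops from the rest; 2 of the 2^4 = 16 assignments to the other variables satisfy what remains.
With e = false, by the same count on the reduced clause set, 3 assignments work.
(One model: a=F, b=F, c=T, d=F, e=F.)
Total: 2 + 3 = 5.

5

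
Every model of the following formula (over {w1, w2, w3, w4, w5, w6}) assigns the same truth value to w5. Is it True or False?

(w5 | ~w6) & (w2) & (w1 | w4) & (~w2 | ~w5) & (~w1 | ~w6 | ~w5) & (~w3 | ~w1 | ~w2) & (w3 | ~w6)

Suppose w5 = 1.
(w2) alone gives w2 = 1.
Now (~w2) is unsatisfied and unit — conflict.
So every satisfying assignment has w5 = False.

False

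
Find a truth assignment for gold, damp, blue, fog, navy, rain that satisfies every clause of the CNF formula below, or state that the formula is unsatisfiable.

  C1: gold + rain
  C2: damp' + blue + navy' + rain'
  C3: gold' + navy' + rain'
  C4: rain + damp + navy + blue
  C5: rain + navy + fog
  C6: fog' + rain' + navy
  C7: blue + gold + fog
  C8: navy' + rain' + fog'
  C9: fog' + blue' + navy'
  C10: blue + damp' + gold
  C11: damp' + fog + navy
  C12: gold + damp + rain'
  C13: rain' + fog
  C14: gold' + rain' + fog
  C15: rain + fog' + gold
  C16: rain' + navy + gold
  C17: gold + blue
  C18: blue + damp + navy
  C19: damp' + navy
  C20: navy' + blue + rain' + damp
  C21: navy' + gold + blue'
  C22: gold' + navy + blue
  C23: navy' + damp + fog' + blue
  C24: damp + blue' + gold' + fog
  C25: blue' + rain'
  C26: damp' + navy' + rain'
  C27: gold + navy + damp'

Suppose gold = 1.
Suppose navy = 1.
Unit clause (rain') forces rain = 0.
Suppose fog = 0.
Suppose damp = 0.
Unit clause (blue') forces blue = 0.
All clauses are satisfied.

gold ↦ 1; damp ↦ 0; blue ↦ 0; fog ↦ 0; navy ↦ 1; rain ↦ 0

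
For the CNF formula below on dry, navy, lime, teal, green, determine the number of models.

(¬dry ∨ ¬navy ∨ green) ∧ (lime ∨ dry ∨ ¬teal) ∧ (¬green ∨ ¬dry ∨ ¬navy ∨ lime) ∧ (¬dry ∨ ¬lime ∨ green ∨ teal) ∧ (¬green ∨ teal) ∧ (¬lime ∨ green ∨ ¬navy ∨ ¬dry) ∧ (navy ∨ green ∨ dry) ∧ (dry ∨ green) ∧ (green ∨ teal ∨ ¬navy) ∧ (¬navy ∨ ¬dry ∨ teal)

8

There are 2^5 = 32 truth assignments over (dry, navy, lime, teal, green).
Split on navy. With navy = True, the clauses containing navy are satisfied and ¬navy drops from the rest; 2 of the 2^4 = 16 assignments to the other variables satisfy what remains.
With navy = False, by the same count on the reduced clause set, 6 assignments work.
(One model: dry=F, navy=F, lime=T, teal=T, green=T.)
Total: 2 + 6 = 8.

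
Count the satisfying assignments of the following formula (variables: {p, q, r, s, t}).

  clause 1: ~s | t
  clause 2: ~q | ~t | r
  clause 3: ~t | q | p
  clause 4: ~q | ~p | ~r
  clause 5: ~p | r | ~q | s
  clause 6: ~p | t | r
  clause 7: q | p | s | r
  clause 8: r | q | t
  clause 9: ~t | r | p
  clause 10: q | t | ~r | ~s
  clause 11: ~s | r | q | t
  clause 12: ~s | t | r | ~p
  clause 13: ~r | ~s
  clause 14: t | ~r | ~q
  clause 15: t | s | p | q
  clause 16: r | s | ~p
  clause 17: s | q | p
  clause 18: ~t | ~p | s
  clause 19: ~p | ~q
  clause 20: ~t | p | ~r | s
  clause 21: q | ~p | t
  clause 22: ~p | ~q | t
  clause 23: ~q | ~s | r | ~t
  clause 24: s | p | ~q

There are 2^5 = 32 truth assignments over (p, q, r, s, t).
Split on p. With p = 1, the clauses containing p are satisfied and ~p drops from the rest; 1 of the 2^4 = 16 assignments to the other variables satisfy what remains.
With p = 0, by the same count on the reduced clause set, 0 assignments work.
(One model: p=T, q=F, r=F, s=T, t=T.)
Total: 1 + 0 = 1.

1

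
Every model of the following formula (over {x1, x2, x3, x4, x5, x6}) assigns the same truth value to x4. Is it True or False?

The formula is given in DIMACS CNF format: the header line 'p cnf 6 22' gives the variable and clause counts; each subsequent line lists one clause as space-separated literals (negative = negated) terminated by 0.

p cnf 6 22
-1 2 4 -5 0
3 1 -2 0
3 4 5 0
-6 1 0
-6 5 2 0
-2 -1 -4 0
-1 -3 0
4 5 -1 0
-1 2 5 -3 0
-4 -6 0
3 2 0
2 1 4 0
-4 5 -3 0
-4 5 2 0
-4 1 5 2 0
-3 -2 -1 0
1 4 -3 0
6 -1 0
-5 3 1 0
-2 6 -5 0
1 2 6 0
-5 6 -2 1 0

Suppose x4 = True.
From the singleton clause (¬x6), x6 = False.
From the singleton clause (¬x1), x1 = False.
From the singleton clause (x2), x2 = True.
From the singleton clause (x3), x3 = True.
From the singleton clause (x5), x5 = True.
Now (¬x5) is unsatisfied and unit — conflict.
So every satisfying assignment has x4 = False.

False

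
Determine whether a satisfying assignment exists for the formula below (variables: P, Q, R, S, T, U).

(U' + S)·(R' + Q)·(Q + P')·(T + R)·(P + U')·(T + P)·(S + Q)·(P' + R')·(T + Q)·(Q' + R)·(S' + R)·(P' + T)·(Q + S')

Try U = 0.
Try R = 1.
Unit clause (Q) forces Q = 1.
Unit clause (P') forces P = 0.
Unit clause (T) forces T = 1.
No clause remains; S is free.
A satisfying assignment: P=0, Q=1, R=1, S=0, T=1, U=0.

Satisfiable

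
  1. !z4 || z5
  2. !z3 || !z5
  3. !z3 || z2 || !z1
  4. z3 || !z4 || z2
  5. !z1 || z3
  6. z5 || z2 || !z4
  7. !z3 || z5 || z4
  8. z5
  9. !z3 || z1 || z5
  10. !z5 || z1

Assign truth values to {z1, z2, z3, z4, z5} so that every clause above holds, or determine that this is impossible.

UNSATISFIABLE

The clause (z5) is unit, so z5 = true.
The clause (!z3) is unit, so z3 = false.
The clause (!z1) is unit, so z1 = false.
Now (z1) is unsatisfied and unit — conflict.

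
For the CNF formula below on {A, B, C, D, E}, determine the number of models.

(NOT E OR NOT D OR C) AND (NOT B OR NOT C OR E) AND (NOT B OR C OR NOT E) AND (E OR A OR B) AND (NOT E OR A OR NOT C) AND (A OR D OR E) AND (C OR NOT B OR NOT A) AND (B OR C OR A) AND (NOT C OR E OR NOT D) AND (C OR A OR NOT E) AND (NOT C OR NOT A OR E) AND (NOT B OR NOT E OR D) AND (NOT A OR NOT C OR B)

5

There are 2^5 = 32 truth assignments over (A, B, C, D, E).
Split on A. With A = true, the clauses containing A are satisfied and NOT A drops from the rest; 4 of the 2^4 = 16 assignments to the other variables satisfy what remains.
With A = false, by the same count on the reduced clause set, 1 assignment works.
Total: 4 + 1 = 5.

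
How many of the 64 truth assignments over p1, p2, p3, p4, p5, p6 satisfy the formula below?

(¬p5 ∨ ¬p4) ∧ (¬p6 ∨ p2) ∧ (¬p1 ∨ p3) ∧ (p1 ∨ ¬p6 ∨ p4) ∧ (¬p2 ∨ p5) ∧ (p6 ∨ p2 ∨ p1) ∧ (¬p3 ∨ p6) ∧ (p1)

There are 2^6 = 64 truth assignments over (p1, p2, p3, p4, p5, p6).
Split on p3. With p3 = True, the clauses containing p3 are satisfied and ¬p3 drops from the rest; 1 of the 2^5 = 32 assignments to the other variables satisfy what remains.
With p3 = False, by the same count on the reduced clause set, 0 assignments work.
(One model: p1=T, p2=T, p3=T, p4=F, p5=T, p6=T.)
Total: 1 + 0 = 1.

1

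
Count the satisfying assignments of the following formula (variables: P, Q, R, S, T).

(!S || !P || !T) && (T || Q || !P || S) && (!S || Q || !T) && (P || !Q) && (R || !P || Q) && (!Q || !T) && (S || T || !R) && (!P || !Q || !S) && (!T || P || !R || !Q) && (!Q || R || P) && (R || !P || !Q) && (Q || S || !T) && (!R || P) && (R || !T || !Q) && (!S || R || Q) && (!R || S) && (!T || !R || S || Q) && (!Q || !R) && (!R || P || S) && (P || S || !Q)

There are 2^5 = 32 truth assignments over (P, Q, R, S, T).
Split on Q. With Q = true, the clauses containing Q are satisfied and !Q drops from the rest; 0 of the 2^4 = 16 assignments to the other variables satisfy what remains.
With Q = false, by the same count on the reduced clause set, 2 assignments work.
(One model: P=F, Q=F, R=F, S=F, T=F.)
Total: 0 + 2 = 2.

2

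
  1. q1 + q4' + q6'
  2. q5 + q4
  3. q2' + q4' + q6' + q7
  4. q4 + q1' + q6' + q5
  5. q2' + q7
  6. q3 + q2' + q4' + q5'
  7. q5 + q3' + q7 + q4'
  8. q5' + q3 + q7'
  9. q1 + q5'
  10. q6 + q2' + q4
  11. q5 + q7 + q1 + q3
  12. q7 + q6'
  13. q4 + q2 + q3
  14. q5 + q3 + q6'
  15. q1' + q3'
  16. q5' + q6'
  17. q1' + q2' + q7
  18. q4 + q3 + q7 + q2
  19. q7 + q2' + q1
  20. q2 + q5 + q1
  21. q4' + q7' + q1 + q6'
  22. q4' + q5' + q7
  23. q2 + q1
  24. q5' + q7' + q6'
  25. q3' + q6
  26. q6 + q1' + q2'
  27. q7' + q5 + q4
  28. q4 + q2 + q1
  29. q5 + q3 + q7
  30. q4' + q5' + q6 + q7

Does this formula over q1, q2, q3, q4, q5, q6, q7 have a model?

Try q5 = 0.
(q4) alone gives q4 = 1.
Try q1 = 0.
(q6') alone gives q6 = 0.
(q2) alone gives q2 = 1.
(q7) alone gives q7 = 1.
(q3') alone gives q3 = 0.
Every clause now holds.
A satisfying assignment: q1=0, q2=1, q3=0, q4=1, q5=0, q6=0, q7=1.

Satisfiable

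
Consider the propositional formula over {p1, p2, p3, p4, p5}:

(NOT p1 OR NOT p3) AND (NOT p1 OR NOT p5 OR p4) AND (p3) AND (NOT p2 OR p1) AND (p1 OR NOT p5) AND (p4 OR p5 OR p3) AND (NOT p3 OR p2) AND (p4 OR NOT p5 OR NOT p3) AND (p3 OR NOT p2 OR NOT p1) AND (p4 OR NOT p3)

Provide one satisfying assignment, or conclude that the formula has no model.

Unit clause (p3) forces p3 = true.
Unit clause (NOT p1) forces p1 = false.
Unit clause (NOT p2) forces p2 = false.
That conflicts with the unit clause (p2).

UNSATISFIABLE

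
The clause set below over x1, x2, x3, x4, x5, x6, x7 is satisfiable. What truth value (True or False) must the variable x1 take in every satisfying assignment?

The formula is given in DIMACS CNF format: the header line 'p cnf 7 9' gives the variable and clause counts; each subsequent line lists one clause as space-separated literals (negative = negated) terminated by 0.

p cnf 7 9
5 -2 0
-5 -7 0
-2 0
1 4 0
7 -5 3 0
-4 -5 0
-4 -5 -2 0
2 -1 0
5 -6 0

Suppose x1 = True.
From the singleton clause (¬x2), x2 = False.
That conflicts with the unit clause (x2).
So every satisfying assignment has x1 = False.

False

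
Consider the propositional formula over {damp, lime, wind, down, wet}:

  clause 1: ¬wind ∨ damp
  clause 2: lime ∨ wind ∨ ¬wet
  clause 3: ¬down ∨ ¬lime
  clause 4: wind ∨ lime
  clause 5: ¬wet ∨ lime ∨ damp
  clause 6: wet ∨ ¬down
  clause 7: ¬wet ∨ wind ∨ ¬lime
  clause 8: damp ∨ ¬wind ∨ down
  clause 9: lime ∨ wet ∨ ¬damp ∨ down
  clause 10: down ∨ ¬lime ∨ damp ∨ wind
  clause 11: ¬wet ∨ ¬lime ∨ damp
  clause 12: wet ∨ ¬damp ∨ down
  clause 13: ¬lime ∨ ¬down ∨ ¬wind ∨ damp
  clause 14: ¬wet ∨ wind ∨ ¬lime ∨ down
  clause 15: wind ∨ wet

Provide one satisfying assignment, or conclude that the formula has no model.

Branch on wind: set wind = True.
The clause (damp) is unit, so damp = True.
Branch on down: set down = False.
The clause (wet) is unit, so wet = True.
Every clause is now satisfied; lime is unconstrained.

damp ↦ True, lime ↦ False, wind ↦ True, down ↦ False, wet ↦ True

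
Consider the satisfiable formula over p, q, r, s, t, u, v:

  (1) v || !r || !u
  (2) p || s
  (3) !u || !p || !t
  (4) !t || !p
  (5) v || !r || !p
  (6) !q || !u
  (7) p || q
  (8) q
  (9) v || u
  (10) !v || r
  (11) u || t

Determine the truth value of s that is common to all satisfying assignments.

Suppose s = false.
From the singleton clause (p), p = true.
From the singleton clause (!t), t = false.
From the singleton clause (q), q = true.
From the singleton clause (!u), u = false.
That conflicts with the unit clause (u).
So every satisfying assignment has s = True.

True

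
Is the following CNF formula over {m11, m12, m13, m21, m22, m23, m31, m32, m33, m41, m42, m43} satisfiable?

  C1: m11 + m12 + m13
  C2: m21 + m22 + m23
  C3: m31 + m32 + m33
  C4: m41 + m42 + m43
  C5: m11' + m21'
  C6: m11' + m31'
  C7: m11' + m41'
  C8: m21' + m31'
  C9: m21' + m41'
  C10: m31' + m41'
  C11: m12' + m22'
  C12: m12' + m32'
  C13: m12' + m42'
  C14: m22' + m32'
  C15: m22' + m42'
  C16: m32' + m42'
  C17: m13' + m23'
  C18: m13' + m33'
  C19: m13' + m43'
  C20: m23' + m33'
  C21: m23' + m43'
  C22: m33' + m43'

Case m11 = 0:
Case m12 = 1:
(m22') alone gives m22 = 0.
(m32') alone gives m32 = 0.
(m42') alone gives m42 = 0.
Case m21 = 1:
(m31') alone gives m31 = 0.
(m33) alone gives m33 = 1.
(m41') alone gives m41 = 0.
(m43) alone gives m43 = 1.
That conflicts with the unit clause (m43').
That branch fails; take m21 = 0 instead.
(m23) alone gives m23 = 1.
(m13') alone gives m13 = 0.
(m33') alone gives m33 = 0.
(m31) alone gives m31 = 1.
(m41') alone gives m41 = 0.
(m43) alone gives m43 = 1.
That conflicts with the unit clause (m43').
Either choice for m21 ends in contradiction.
That branch fails; take m12 = 0 instead.
(m13) alone gives m13 = 1.
(m23') alone gives m23 = 0.
(m33') alone gives m33 = 0.
(m43') alone gives m43 = 0.
Case m21 = 1:
(m31') alone gives m31 = 0.
(m32) alone gives m32 = 1.
(m41') alone gives m41 = 0.
(m42) alone gives m42 = 1.
That conflicts with the unit clause (m42').
That branch fails; take m21 = 0 instead.
(m22) alone gives m22 = 1.
(m32') alone gives m32 = 0.
(m31) alone gives m31 = 1.
(m41') alone gives m41 = 0.
(m42) alone gives m42 = 1.
That conflicts with the unit clause (m42').
Either choice for m21 ends in contradiction.
Either choice for m12 ends in contradiction.
That branch fails; take m11 = 1 instead.
(m21') alone gives m21 = 0.
(m31') alone gives m31 = 0.
(m41') alone gives m41 = 0.
Case m22 = 1:
(m12') alone gives m12 = 0.
(m32') alone gives m32 = 0.
(m33) alone gives m33 = 1.
(m42') alone gives m42 = 0.
(m43) alone gives m43 = 1.
That conflicts with the unit clause (m43').
That branch fails; take m22 = 0 instead.
(m23) alone gives m23 = 1.
(m13') alone gives m13 = 0.
(m33') alone gives m33 = 0.
(m32) alone gives m32 = 1.
(m12') alone gives m12 = 0.
(m42') alone gives m42 = 0.
(m43) alone gives m43 = 1.
That conflicts with the unit clause (m43').
Either choice for m22 ends in contradiction.
Either choice for m11 ends in contradiction.
No assignment satisfies every clause.

Unsatisfiable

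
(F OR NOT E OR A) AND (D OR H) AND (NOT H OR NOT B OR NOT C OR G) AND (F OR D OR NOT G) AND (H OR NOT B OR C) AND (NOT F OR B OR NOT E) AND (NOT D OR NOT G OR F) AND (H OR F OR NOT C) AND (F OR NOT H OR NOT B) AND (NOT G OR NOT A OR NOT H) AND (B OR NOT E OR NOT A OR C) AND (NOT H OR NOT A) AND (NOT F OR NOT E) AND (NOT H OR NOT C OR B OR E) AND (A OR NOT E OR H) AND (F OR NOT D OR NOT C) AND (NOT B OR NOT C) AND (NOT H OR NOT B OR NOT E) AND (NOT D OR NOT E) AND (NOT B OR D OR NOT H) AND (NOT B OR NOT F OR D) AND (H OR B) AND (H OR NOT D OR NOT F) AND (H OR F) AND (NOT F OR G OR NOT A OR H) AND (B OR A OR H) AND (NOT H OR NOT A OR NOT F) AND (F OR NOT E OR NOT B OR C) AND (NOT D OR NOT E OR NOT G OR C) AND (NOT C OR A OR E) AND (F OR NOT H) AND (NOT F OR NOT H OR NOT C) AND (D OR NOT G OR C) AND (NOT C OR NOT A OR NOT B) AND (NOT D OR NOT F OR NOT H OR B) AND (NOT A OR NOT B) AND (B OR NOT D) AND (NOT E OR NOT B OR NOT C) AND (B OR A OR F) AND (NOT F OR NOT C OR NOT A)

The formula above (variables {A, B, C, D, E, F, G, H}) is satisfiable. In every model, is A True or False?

False

Suppose A = true.
Unit clause (NOT H) forces H = false.
Unit clause (D) forces D = true.
Unit clause (NOT E) forces E = false.
Unit clause (B) forces B = true.
That conflicts with the unit clause (NOT B).
So every satisfying assignment has A = False.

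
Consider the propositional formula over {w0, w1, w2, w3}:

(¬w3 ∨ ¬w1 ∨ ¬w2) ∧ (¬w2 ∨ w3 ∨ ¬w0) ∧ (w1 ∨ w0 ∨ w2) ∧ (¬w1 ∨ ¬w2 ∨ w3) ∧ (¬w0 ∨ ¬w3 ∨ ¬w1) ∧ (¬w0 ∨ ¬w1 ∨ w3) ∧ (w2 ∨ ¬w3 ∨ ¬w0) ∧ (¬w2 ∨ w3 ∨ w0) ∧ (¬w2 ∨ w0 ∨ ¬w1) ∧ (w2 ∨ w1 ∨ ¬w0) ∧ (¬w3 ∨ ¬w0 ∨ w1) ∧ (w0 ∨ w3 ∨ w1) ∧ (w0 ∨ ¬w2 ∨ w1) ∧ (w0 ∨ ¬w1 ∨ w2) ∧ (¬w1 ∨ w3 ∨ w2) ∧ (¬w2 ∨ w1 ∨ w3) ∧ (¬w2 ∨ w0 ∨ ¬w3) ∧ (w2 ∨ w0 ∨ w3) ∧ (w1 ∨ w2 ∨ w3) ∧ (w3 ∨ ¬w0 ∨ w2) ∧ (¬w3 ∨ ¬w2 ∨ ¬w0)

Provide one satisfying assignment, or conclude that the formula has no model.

Branch on w3: set w3 = False.
Branch on w2: set w2 = False.
(¬w1) alone gives w1 = False.
But (w1) is also a unit clause — contradiction.
So w2 must be the other value — set w2 = True.
(¬w0) alone gives w0 = False.
But (w0) is also a unit clause — contradiction.
Both values of w2 lead to a conflict.
So w3 must be the other value — set w3 = True.
Branch on w1: set w1 = False.
(¬w0) alone gives w0 = False.
(w2) alone gives w2 = True.
But (¬w2) is also a unit clause — contradiction.
So w1 must be the other value — set w1 = True.
(¬w2) alone gives w2 = False.
(¬w0) alone gives w0 = False.
But (w0) is also a unit clause — contradiction.
Both values of w1 lead to a conflict.
Both values of w3 lead to a conflict.

UNSATISFIABLE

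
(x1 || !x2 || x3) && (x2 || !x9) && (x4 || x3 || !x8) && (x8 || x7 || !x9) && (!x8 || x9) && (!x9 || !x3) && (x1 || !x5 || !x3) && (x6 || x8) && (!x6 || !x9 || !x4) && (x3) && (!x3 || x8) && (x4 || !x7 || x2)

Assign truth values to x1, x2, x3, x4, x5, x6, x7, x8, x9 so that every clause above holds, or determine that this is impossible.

From the singleton clause (x3), x3 = true.
From the singleton clause (!x9), x9 = false.
From the singleton clause (!x8), x8 = false.
Now (x8) is unsatisfied and unit — conflict.

UNSATISFIABLE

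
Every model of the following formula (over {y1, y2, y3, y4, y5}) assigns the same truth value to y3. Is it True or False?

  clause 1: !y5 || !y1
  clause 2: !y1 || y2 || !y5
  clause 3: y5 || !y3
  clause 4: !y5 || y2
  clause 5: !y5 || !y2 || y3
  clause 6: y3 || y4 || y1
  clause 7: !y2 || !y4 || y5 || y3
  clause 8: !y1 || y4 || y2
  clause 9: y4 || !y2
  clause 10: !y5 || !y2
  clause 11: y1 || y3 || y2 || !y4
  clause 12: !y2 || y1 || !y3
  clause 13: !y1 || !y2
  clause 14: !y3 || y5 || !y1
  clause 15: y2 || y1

False

Suppose y3 = true.
The clause (y5) is unit, so y5 = true.
The clause (!y1) is unit, so y1 = false.
The clause (y2) is unit, so y2 = true.
But (!y2) is also a unit clause — contradiction.
So every satisfying assignment has y3 = False.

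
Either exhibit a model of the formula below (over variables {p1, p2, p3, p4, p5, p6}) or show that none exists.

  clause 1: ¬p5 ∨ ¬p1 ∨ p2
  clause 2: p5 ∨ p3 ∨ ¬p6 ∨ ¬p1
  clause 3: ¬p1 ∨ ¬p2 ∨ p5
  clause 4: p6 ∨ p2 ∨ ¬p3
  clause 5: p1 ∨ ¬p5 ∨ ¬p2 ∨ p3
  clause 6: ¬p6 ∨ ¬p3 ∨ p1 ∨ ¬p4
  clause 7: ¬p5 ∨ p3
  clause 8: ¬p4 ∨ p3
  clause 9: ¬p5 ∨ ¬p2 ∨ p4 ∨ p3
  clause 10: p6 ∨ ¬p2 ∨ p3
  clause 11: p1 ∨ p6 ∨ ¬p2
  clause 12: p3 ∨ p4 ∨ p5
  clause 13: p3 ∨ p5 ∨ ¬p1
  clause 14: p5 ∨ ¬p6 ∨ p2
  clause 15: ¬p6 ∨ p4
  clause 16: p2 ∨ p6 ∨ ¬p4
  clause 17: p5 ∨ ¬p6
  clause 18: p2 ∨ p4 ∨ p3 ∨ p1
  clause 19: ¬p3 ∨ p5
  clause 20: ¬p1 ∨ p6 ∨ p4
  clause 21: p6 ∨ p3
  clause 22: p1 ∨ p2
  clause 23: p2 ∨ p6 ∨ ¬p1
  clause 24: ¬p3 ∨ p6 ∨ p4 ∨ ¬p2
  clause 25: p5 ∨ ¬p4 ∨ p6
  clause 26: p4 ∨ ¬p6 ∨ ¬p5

Case p5 = True:
The clause (p3) is unit, so p3 = True.
Case p1 = True:
The clause (p2) is unit, so p2 = True.
Case p6 = False:
The clause (p4) is unit, so p4 = True.
All clauses are satisfied.

p1: True, p2: True, p3: True, p4: True, p5: True, p6: False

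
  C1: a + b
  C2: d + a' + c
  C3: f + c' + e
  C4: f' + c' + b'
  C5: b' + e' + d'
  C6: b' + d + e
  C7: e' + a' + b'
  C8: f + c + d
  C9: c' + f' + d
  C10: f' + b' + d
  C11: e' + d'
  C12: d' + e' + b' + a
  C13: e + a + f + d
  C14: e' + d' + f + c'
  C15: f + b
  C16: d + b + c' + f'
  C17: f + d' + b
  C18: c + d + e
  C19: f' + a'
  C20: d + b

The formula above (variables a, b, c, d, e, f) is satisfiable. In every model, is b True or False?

True

Suppose b = 0.
The clause (a) is unit, so a = 1.
The clause (f) is unit, so f = 1.
That conflicts with the unit clause (f').
So every satisfying assignment has b = True.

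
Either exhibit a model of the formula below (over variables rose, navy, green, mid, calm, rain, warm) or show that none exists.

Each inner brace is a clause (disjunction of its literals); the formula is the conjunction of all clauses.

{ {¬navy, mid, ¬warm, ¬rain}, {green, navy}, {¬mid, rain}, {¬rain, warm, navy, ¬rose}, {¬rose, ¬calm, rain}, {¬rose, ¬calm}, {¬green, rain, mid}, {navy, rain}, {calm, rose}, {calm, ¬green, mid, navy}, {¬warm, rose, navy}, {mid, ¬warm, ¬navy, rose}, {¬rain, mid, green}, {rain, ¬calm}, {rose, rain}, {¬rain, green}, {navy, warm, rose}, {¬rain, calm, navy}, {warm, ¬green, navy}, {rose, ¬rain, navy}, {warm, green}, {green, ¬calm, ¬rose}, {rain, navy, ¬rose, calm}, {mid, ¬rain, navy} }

Case green = True:
Case mid = True:
Unit clause (rain) forces rain = True.
Case rose = False:
Unit clause (calm) forces calm = True.
Unit clause (navy) forces navy = True.
Every clause is now satisfied; warm is unconstrained.

rose: False; navy: True; green: True; mid: True; calm: True; rain: True; warm: True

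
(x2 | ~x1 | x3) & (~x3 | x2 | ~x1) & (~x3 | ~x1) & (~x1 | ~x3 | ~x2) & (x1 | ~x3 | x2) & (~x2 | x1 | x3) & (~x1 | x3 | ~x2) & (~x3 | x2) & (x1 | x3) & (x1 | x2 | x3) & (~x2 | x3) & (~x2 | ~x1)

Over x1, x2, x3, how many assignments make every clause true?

There are 2^3 = 8 truth assignments over (x1, x2, x3).
Check each against the 12 clauses (columns in the order x1, x2, x3):
  F F F  ✗ fails (x1 | x3)
  F F T  ✗ fails (x1 | ~x3 | x2)
  F T F  ✗ fails (~x2 | x1 | x3)
  F T T  ✓ satisfies all
  T F F  ✗ fails (x2 | ~x1 | x3)
  T F T  ✗ fails (~x3 | x2 | ~x1)
  T T F  ✗ fails (~x1 | x3 | ~x2)
  T T T  ✗ fails (~x3 | ~x1)
1 of the 8 rows is a model.

1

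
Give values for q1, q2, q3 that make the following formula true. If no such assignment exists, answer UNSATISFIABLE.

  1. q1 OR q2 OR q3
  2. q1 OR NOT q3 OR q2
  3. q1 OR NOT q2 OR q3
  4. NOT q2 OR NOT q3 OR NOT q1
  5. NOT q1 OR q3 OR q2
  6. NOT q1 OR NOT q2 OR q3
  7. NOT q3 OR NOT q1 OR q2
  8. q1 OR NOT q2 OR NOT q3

Suppose q1 = true.
Suppose q2 = false.
(q3) alone gives q3 = true.
That conflicts with the unit clause (NOT q3).
Backtrack on q2: now try q2 = true.
(NOT q3) alone gives q3 = false.
That conflicts with the unit clause (q3).
Both values of q2 lead to a conflict.
Backtrack on q1: now try q1 = false.
Suppose q2 = true.
(q3) alone gives q3 = true.
That conflicts with the unit clause (NOT q3).
Backtrack on q2: now try q2 = false.
(q3) alone gives q3 = true.
That conflicts with the unit clause (NOT q3).
Both values of q2 lead to a conflict.
Both values of q1 lead to a conflict.

UNSATISFIABLE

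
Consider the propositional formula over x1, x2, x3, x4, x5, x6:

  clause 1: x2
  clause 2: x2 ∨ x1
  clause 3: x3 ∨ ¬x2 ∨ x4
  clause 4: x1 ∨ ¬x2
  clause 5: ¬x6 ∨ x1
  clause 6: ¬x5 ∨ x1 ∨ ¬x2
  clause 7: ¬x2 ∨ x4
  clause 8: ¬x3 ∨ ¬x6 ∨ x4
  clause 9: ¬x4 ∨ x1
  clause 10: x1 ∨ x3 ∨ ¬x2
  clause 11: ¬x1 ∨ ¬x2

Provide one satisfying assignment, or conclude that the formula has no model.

UNSATISFIABLE

Unit clause (x2) forces x2 = True.
Unit clause (x1) forces x1 = True.
That conflicts with the unit clause (¬x1).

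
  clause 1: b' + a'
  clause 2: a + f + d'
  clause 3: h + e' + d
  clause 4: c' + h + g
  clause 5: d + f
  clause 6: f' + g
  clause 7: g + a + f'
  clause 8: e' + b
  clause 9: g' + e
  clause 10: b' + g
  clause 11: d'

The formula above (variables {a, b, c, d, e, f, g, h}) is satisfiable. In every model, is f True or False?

Suppose f = 0.
From the singleton clause (d), d = 1.
Now (d') is unsatisfied and unit — conflict.
So every satisfying assignment has f = True.

True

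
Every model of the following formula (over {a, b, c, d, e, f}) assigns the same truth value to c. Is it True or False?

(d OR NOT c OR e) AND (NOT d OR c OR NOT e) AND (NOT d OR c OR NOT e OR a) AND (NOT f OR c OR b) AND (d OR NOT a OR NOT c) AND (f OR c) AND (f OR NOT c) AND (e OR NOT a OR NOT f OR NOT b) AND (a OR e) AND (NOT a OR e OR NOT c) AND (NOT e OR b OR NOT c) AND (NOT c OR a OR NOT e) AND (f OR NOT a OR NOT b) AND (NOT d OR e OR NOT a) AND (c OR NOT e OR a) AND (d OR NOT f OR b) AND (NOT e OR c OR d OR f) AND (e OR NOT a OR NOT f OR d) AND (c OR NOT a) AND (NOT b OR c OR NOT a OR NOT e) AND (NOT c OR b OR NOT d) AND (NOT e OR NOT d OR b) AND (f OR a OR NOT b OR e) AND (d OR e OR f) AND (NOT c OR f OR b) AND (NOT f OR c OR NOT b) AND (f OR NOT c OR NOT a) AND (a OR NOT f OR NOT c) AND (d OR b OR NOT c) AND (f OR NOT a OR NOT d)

True

Suppose c = false.
(f) alone gives f = true.
(b) alone gives b = true.
But (NOT b) is also a unit clause — contradiction.
So every satisfying assignment has c = True.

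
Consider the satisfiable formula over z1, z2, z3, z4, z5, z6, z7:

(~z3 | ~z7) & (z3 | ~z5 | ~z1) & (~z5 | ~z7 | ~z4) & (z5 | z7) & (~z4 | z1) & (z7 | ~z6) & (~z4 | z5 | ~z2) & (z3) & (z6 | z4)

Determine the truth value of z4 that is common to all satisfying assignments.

Suppose z4 = 0.
(z3) alone gives z3 = 1.
(~z7) alone gives z7 = 0.
(z5) alone gives z5 = 1.
(~z6) alone gives z6 = 0.
That conflicts with the unit clause (z6).
So every satisfying assignment has z4 = True.

True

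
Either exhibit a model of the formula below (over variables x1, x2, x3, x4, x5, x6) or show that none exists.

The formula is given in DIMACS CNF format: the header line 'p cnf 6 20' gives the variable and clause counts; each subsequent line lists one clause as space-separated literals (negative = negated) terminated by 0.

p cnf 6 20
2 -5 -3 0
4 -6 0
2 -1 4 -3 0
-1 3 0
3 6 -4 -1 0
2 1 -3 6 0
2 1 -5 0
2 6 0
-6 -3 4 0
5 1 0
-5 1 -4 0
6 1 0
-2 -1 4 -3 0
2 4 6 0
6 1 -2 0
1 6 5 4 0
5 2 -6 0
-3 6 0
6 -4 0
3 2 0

Case x4 = True:
The clause (x6) is unit, so x6 = True.
Case x1 = True:
The clause (x3) is unit, so x3 = True.
Case x2 = True:
No clause remains; x5 is free.

x1: True,  x2: True,  x3: True,  x4: True,  x5: True,  x6: True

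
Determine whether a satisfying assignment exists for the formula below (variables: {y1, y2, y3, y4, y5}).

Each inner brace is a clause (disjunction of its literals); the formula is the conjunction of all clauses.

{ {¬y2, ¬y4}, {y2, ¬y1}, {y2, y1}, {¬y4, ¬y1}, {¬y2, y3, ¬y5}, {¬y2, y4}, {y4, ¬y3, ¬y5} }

Suppose y2 = False.
The clause (¬y1) is unit, so y1 = False.
That conflicts with the unit clause (y1).
So y2 must be the other value — set y2 = True.
The clause (¬y4) is unit, so y4 = False.
That conflicts with the unit clause (y4).
Neither y2 = True nor y2 = False works.
No assignment satisfies every clause.

Unsatisfiable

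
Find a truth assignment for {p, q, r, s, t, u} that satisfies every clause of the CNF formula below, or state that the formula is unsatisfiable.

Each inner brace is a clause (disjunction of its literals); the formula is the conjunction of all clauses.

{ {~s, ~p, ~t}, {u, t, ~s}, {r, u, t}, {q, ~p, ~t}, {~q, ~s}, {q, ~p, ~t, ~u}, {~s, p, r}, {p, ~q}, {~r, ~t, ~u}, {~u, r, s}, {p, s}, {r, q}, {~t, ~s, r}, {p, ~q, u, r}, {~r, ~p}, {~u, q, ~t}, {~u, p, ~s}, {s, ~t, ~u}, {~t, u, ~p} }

Case q = 0:
From the singleton clause (r), r = 1.
From the singleton clause (~p), p = 0.
From the singleton clause (s), s = 1.
From the singleton clause (~u), u = 0.
From the singleton clause (t), t = 1.
This assignment satisfies each clause.

p ↦ 0,  q ↦ 0,  r ↦ 1,  s ↦ 1,  t ↦ 1,  u ↦ 0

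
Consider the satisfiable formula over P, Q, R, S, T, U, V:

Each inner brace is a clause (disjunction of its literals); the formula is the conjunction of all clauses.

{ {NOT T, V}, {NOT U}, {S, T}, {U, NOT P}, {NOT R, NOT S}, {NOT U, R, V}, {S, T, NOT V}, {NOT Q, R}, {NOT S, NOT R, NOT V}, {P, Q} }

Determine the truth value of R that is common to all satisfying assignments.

True

Suppose R = false.
Unit clause (NOT U) forces U = false.
Unit clause (NOT P) forces P = false.
Unit clause (NOT Q) forces Q = false.
That conflicts with the unit clause (Q).
So every satisfying assignment has R = True.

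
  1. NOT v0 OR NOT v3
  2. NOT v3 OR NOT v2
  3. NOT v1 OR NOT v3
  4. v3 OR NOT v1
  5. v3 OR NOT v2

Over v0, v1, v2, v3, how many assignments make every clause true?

3

There are 2^4 = 16 truth assignments over (v0, v1, v2, v3).
Split on v1. With v1 = true, the clauses containing v1 are satisfied and NOT v1 drops from the rest; 0 of the 2^3 = 8 assignments to the other variables satisfy what remains.
With v1 = false, by the same count on the reduced clause set, 3 assignments work.
(One model: v0=F, v1=F, v2=F, v3=F.)
Total: 0 + 3 = 3.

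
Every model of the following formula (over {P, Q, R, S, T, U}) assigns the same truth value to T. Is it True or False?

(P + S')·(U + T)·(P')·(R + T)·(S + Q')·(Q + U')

True

Suppose T = 0.
The clause (U) is unit, so U = 1.
The clause (P') is unit, so P = 0.
The clause (S') is unit, so S = 0.
The clause (R) is unit, so R = 1.
The clause (Q') is unit, so Q = 0.
But (Q) is also a unit clause — contradiction.
So every satisfying assignment has T = True.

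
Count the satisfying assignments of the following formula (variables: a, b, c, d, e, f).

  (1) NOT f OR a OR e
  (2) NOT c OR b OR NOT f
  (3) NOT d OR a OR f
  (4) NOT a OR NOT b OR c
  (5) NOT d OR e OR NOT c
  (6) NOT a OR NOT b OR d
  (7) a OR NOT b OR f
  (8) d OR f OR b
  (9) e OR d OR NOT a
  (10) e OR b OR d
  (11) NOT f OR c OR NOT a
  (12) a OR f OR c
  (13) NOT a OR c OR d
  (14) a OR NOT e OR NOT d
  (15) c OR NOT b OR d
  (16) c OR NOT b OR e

There are 2^6 = 64 truth assignments over (a, b, c, d, e, f).
Split on f. With f = true, the clauses containing f are satisfied and NOT f drops from the rest; 3 of the 2^5 = 32 assignments to the other variables satisfy what remains.
With f = false, by the same count on the reduced clause set, 4 assignments work.
Total: 3 + 4 = 7.

7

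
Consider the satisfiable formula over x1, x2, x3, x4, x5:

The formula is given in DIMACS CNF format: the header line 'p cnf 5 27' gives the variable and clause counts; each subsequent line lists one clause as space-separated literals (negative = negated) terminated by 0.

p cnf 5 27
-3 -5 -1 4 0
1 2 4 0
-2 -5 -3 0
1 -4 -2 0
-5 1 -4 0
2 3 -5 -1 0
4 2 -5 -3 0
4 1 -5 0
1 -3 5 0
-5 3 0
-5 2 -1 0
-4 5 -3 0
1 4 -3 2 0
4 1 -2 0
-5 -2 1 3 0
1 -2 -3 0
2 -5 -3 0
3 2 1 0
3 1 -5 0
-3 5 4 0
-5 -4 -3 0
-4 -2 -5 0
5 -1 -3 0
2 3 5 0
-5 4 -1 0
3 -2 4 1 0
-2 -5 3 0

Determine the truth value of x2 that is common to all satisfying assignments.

Suppose x2 = False.
Try x1 = True.
The clause (¬x5) is unit, so x5 = False.
The clause (¬x3) is unit, so x3 = False.
But (x3) is also a unit clause — contradiction.
So x1 must be the other value — set x1 = False.
The clause (x4) is unit, so x4 = True.
The clause (¬x5) is unit, so x5 = False.
The clause (¬x3) is unit, so x3 = False.
But (x3) is also a unit clause — contradiction.
Both values of x1 lead to a conflict.
So every satisfying assignment has x2 = True.

True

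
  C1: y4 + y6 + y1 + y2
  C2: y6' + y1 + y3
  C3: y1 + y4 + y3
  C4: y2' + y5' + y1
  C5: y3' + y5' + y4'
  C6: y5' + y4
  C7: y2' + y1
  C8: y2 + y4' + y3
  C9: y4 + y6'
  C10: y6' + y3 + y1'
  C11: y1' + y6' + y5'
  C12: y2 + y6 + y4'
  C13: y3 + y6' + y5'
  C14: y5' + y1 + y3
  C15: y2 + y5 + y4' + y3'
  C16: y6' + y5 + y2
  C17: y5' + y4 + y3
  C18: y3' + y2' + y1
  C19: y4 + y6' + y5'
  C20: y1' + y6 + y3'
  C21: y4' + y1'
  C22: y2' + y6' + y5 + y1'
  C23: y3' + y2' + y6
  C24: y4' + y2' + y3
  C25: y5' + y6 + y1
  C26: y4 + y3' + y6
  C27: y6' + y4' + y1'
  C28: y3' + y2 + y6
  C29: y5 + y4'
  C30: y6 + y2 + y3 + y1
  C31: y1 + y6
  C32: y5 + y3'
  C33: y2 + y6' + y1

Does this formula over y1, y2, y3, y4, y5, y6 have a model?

Try y5 = 0.
From the singleton clause (y4'), y4 = 0.
From the singleton clause (y6'), y6 = 0.
From the singleton clause (y3'), y3 = 0.
From the singleton clause (y1), y1 = 1.
Every clause is now satisfied; y2 is unconstrained.
A satisfying assignment: y1 ↦ 1, y2 ↦ 0, y3 ↦ 0, y4 ↦ 0, y5 ↦ 0, y6 ↦ 0.

Yes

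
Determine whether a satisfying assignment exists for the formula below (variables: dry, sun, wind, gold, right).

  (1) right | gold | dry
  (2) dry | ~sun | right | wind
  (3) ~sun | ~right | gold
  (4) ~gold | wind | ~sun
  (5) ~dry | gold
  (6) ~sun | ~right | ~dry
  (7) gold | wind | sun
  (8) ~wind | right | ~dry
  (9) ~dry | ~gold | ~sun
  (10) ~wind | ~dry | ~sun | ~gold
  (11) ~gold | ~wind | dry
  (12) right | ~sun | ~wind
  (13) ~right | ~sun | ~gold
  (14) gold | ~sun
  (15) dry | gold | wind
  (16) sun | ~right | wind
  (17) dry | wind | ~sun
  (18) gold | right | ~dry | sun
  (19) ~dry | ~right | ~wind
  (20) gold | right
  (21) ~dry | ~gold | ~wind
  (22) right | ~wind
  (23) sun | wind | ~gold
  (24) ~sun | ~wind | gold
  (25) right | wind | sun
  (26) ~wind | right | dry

Satisfiable

Suppose dry = 0.
Suppose right = 1.
Suppose sun = 0.
Unit clause (wind) forces wind = 1.
Unit clause (~gold) forces gold = 0.
Every clause now holds.
A satisfying assignment: dry ↦ 0; sun ↦ 0; wind ↦ 1; gold ↦ 0; right ↦ 1.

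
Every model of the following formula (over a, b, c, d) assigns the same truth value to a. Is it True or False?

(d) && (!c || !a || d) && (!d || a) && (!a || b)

True

Suppose a = false.
(d) alone gives d = true.
But (!d) is also a unit clause — contradiction.
So every satisfying assignment has a = True.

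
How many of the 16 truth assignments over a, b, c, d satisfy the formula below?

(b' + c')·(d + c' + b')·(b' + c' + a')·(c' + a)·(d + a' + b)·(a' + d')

5

There are 2^4 = 16 truth assignments over (a, b, c, d).
Check each against the 6 clauses (columns in the order a, b, c, d):
  F F F F  ✓ satisfies all
  F F F T  ✓ satisfies all
  F F T F  ✗ fails (c' + a)
  F F T T  ✗ fails (c' + a)
  F T F F  ✓ satisfies all
  F T F T  ✓ satisfies all
  F T T F  ✗ fails (b' + c')
  F T T T  ✗ fails (b' + c')
  T F F F  ✗ fails (d + a' + b)
  T F F T  ✗ fails (a' + d')
  T F T F  ✗ fails (d + a' + b)
  T F T T  ✗ fails (a' + d')
  T T F F  ✓ satisfies all
  T T F T  ✗ fails (a' + d')
  T T T F  ✗ fails (b' + c')
  T T T T  ✗ fails (b' + c')
5 of the 16 rows are models.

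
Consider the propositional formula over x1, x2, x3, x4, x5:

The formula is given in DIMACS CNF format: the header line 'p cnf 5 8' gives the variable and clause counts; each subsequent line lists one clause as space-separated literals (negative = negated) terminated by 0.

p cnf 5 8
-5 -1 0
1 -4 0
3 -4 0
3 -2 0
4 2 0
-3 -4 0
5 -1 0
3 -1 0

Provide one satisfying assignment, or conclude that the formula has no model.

Branch on x5: set x5 = False.
(¬x1) alone gives x1 = False.
(¬x4) alone gives x4 = False.
(x2) alone gives x2 = True.
(x3) alone gives x3 = True.
This assignment satisfies each clause.

x1 ↦ False,  x2 ↦ True,  x3 ↦ True,  x4 ↦ False,  x5 ↦ False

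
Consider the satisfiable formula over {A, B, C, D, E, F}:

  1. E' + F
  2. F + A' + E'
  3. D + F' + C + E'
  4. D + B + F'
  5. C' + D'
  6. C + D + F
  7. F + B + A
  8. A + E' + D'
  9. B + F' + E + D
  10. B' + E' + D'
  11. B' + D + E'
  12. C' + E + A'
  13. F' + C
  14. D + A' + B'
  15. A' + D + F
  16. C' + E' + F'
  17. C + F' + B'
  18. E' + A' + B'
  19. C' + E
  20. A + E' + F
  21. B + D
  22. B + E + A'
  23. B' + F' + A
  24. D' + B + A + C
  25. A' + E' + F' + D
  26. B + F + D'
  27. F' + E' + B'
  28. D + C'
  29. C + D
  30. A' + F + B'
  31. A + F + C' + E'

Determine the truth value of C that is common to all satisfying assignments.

False

Suppose C = 1.
From the singleton clause (D'), D = 0.
Now (D) is unsatisfied and unit — conflict.
So every satisfying assignment has C = False.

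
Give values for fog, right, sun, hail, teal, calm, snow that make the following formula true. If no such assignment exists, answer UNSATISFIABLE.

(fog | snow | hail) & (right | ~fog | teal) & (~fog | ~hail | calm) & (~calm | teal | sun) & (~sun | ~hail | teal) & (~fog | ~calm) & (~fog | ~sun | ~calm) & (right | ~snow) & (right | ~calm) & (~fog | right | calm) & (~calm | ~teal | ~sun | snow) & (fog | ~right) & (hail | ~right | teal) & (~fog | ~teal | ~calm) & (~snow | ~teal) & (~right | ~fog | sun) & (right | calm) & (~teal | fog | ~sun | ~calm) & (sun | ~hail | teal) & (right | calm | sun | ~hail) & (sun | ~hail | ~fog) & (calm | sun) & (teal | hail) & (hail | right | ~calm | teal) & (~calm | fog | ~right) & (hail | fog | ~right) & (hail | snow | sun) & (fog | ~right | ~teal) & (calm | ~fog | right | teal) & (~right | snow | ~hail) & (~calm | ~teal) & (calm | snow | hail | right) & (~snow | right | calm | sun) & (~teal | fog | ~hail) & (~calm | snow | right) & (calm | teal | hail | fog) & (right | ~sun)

fog: 1, right: 1, sun: 1, hail: 0, teal: 1, calm: 0, snow: 0

Case fog = 1:
From the singleton clause (~calm), calm = 0.
From the singleton clause (~hail), hail = 0.
From the singleton clause (right), right = 1.
From the singleton clause (teal), teal = 1.
From the singleton clause (~snow), snow = 0.
From the singleton clause (sun), sun = 1.
This assignment satisfies each clause.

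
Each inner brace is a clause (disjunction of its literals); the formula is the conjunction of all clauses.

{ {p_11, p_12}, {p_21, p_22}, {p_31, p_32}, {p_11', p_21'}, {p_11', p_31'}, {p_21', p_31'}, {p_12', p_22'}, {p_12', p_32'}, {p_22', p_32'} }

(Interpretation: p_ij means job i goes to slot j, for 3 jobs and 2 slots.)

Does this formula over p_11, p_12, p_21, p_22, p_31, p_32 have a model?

Branch on p_11: set p_11 = 1.
The clause (p_21') is unit, so p_21 = 0.
The clause (p_22) is unit, so p_22 = 1.
The clause (p_31') is unit, so p_31 = 0.
The clause (p_32) is unit, so p_32 = 1.
But (p_32') is also a unit clause — contradiction.
Backtrack on p_11: now try p_11 = 0.
The clause (p_12) is unit, so p_12 = 1.
The clause (p_22') is unit, so p_22 = 0.
The clause (p_21) is unit, so p_21 = 1.
The clause (p_31') is unit, so p_31 = 0.
The clause (p_32) is unit, so p_32 = 1.
But (p_32') is also a unit clause — contradiction.
Either choice for p_11 ends in contradiction.
No assignment satisfies every clause.

No, unsatisfiable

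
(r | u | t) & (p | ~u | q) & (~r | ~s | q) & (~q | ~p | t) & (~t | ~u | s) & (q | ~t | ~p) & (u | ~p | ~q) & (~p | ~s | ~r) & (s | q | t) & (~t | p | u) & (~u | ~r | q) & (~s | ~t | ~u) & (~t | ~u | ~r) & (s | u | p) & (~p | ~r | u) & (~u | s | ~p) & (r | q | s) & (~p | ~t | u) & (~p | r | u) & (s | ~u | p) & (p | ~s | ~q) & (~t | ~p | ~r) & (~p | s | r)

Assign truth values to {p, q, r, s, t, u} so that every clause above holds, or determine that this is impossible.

Suppose r = 0.
Suppose u = 1.
Suppose p = 1.
Unit clause (s) forces s = 1.
Unit clause (~t) forces t = 0.
Unit clause (~q) forces q = 0.
All clauses are satisfied.

p: 1; q: 0; r: 0; s: 1; t: 0; u: 1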